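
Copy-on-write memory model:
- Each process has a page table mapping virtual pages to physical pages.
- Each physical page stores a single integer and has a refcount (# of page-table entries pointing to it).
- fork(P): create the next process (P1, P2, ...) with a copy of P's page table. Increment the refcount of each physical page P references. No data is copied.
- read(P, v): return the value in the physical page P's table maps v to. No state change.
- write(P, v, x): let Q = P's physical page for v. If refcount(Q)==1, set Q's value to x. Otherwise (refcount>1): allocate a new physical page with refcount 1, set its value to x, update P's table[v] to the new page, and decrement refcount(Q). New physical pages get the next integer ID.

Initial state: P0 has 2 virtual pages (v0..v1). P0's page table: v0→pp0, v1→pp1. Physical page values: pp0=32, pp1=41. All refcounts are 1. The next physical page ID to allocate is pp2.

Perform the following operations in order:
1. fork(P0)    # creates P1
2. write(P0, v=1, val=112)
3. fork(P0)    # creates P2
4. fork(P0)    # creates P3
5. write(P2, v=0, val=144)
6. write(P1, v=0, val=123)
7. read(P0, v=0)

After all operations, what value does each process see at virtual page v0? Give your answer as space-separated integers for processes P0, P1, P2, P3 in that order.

Answer: 32 123 144 32

Derivation:
Op 1: fork(P0) -> P1. 2 ppages; refcounts: pp0:2 pp1:2
Op 2: write(P0, v1, 112). refcount(pp1)=2>1 -> COPY to pp2. 3 ppages; refcounts: pp0:2 pp1:1 pp2:1
Op 3: fork(P0) -> P2. 3 ppages; refcounts: pp0:3 pp1:1 pp2:2
Op 4: fork(P0) -> P3. 3 ppages; refcounts: pp0:4 pp1:1 pp2:3
Op 5: write(P2, v0, 144). refcount(pp0)=4>1 -> COPY to pp3. 4 ppages; refcounts: pp0:3 pp1:1 pp2:3 pp3:1
Op 6: write(P1, v0, 123). refcount(pp0)=3>1 -> COPY to pp4. 5 ppages; refcounts: pp0:2 pp1:1 pp2:3 pp3:1 pp4:1
Op 7: read(P0, v0) -> 32. No state change.
P0: v0 -> pp0 = 32
P1: v0 -> pp4 = 123
P2: v0 -> pp3 = 144
P3: v0 -> pp0 = 32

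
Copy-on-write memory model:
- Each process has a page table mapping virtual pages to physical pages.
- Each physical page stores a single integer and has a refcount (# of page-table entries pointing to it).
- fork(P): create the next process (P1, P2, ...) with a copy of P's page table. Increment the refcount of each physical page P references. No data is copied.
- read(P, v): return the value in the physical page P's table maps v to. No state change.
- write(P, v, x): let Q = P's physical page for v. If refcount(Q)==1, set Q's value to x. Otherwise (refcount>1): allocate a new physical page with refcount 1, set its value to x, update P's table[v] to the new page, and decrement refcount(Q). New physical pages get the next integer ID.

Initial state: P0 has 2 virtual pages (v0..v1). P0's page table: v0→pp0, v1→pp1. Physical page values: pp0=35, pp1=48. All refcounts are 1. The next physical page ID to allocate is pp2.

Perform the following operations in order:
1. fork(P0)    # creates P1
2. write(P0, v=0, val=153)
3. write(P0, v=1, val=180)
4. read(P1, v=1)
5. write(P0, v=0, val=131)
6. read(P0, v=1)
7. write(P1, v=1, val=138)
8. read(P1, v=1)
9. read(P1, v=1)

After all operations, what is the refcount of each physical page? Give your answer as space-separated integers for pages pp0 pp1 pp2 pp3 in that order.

Op 1: fork(P0) -> P1. 2 ppages; refcounts: pp0:2 pp1:2
Op 2: write(P0, v0, 153). refcount(pp0)=2>1 -> COPY to pp2. 3 ppages; refcounts: pp0:1 pp1:2 pp2:1
Op 3: write(P0, v1, 180). refcount(pp1)=2>1 -> COPY to pp3. 4 ppages; refcounts: pp0:1 pp1:1 pp2:1 pp3:1
Op 4: read(P1, v1) -> 48. No state change.
Op 5: write(P0, v0, 131). refcount(pp2)=1 -> write in place. 4 ppages; refcounts: pp0:1 pp1:1 pp2:1 pp3:1
Op 6: read(P0, v1) -> 180. No state change.
Op 7: write(P1, v1, 138). refcount(pp1)=1 -> write in place. 4 ppages; refcounts: pp0:1 pp1:1 pp2:1 pp3:1
Op 8: read(P1, v1) -> 138. No state change.
Op 9: read(P1, v1) -> 138. No state change.

Answer: 1 1 1 1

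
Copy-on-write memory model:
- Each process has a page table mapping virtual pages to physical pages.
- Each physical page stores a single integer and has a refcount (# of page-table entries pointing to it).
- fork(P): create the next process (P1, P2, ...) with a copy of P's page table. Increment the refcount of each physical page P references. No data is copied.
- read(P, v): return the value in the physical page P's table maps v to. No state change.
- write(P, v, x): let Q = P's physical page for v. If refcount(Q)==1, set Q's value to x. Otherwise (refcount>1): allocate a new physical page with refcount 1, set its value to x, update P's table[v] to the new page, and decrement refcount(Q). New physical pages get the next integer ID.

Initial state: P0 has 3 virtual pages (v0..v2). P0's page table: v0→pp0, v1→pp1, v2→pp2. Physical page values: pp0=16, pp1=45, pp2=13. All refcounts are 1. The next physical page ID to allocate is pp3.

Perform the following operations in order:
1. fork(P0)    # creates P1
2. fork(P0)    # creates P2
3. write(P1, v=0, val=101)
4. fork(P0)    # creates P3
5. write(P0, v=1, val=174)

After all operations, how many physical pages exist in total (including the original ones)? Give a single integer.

Op 1: fork(P0) -> P1. 3 ppages; refcounts: pp0:2 pp1:2 pp2:2
Op 2: fork(P0) -> P2. 3 ppages; refcounts: pp0:3 pp1:3 pp2:3
Op 3: write(P1, v0, 101). refcount(pp0)=3>1 -> COPY to pp3. 4 ppages; refcounts: pp0:2 pp1:3 pp2:3 pp3:1
Op 4: fork(P0) -> P3. 4 ppages; refcounts: pp0:3 pp1:4 pp2:4 pp3:1
Op 5: write(P0, v1, 174). refcount(pp1)=4>1 -> COPY to pp4. 5 ppages; refcounts: pp0:3 pp1:3 pp2:4 pp3:1 pp4:1

Answer: 5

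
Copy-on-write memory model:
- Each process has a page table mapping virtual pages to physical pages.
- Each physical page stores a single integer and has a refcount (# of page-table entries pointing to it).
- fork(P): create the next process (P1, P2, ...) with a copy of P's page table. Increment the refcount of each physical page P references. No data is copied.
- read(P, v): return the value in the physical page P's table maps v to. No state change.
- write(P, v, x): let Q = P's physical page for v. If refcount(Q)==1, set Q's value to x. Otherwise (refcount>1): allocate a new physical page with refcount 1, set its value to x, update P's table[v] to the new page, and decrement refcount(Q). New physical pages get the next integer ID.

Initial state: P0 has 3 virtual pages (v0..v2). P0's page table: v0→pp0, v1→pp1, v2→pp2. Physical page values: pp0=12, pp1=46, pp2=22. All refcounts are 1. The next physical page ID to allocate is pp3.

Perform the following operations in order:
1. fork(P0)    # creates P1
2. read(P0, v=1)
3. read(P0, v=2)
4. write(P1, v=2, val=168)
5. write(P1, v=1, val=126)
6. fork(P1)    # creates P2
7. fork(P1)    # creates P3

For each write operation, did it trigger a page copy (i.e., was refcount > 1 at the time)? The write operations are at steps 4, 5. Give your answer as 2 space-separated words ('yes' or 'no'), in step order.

Op 1: fork(P0) -> P1. 3 ppages; refcounts: pp0:2 pp1:2 pp2:2
Op 2: read(P0, v1) -> 46. No state change.
Op 3: read(P0, v2) -> 22. No state change.
Op 4: write(P1, v2, 168). refcount(pp2)=2>1 -> COPY to pp3. 4 ppages; refcounts: pp0:2 pp1:2 pp2:1 pp3:1
Op 5: write(P1, v1, 126). refcount(pp1)=2>1 -> COPY to pp4. 5 ppages; refcounts: pp0:2 pp1:1 pp2:1 pp3:1 pp4:1
Op 6: fork(P1) -> P2. 5 ppages; refcounts: pp0:3 pp1:1 pp2:1 pp3:2 pp4:2
Op 7: fork(P1) -> P3. 5 ppages; refcounts: pp0:4 pp1:1 pp2:1 pp3:3 pp4:3

yes yes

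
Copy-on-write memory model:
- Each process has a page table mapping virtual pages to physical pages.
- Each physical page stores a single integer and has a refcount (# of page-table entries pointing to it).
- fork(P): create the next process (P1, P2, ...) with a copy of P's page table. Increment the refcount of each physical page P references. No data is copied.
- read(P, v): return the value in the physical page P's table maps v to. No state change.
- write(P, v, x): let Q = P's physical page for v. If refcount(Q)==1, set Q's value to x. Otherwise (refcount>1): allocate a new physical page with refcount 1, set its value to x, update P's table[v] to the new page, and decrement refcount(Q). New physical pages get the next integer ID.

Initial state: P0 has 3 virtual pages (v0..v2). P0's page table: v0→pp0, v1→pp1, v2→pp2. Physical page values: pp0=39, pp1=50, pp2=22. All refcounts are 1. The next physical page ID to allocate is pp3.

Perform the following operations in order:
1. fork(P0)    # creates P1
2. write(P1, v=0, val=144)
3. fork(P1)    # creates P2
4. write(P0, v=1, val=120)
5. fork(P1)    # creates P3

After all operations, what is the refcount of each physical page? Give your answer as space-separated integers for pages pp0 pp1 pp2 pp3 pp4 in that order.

Op 1: fork(P0) -> P1. 3 ppages; refcounts: pp0:2 pp1:2 pp2:2
Op 2: write(P1, v0, 144). refcount(pp0)=2>1 -> COPY to pp3. 4 ppages; refcounts: pp0:1 pp1:2 pp2:2 pp3:1
Op 3: fork(P1) -> P2. 4 ppages; refcounts: pp0:1 pp1:3 pp2:3 pp3:2
Op 4: write(P0, v1, 120). refcount(pp1)=3>1 -> COPY to pp4. 5 ppages; refcounts: pp0:1 pp1:2 pp2:3 pp3:2 pp4:1
Op 5: fork(P1) -> P3. 5 ppages; refcounts: pp0:1 pp1:3 pp2:4 pp3:3 pp4:1

Answer: 1 3 4 3 1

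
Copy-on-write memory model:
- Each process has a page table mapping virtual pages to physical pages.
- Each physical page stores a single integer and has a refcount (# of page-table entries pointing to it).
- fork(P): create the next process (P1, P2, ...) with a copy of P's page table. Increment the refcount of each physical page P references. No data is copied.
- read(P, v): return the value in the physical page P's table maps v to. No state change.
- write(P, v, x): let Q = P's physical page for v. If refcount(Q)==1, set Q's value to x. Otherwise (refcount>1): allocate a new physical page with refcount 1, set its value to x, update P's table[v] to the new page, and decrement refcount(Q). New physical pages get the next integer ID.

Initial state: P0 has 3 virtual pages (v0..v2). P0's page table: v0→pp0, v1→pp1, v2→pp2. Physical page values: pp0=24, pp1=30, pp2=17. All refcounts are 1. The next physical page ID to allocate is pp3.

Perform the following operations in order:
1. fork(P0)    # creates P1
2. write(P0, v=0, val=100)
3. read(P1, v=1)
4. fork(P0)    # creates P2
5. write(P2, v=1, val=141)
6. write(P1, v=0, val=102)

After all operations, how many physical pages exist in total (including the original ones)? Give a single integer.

Answer: 5

Derivation:
Op 1: fork(P0) -> P1. 3 ppages; refcounts: pp0:2 pp1:2 pp2:2
Op 2: write(P0, v0, 100). refcount(pp0)=2>1 -> COPY to pp3. 4 ppages; refcounts: pp0:1 pp1:2 pp2:2 pp3:1
Op 3: read(P1, v1) -> 30. No state change.
Op 4: fork(P0) -> P2. 4 ppages; refcounts: pp0:1 pp1:3 pp2:3 pp3:2
Op 5: write(P2, v1, 141). refcount(pp1)=3>1 -> COPY to pp4. 5 ppages; refcounts: pp0:1 pp1:2 pp2:3 pp3:2 pp4:1
Op 6: write(P1, v0, 102). refcount(pp0)=1 -> write in place. 5 ppages; refcounts: pp0:1 pp1:2 pp2:3 pp3:2 pp4:1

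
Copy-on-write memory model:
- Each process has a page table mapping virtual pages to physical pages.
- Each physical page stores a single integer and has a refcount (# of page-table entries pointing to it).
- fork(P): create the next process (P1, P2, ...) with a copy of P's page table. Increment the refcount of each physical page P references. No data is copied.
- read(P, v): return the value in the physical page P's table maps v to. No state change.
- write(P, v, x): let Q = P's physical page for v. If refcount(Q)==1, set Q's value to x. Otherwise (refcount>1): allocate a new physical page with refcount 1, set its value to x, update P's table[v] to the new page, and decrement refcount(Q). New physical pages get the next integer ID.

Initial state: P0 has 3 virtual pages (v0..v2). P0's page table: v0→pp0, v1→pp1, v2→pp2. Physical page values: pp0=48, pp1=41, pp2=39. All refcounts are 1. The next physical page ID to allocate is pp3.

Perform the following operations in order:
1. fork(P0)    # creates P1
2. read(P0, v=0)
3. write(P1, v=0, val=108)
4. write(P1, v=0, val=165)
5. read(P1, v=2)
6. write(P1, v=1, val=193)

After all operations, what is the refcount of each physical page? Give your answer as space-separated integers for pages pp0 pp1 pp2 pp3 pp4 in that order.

Op 1: fork(P0) -> P1. 3 ppages; refcounts: pp0:2 pp1:2 pp2:2
Op 2: read(P0, v0) -> 48. No state change.
Op 3: write(P1, v0, 108). refcount(pp0)=2>1 -> COPY to pp3. 4 ppages; refcounts: pp0:1 pp1:2 pp2:2 pp3:1
Op 4: write(P1, v0, 165). refcount(pp3)=1 -> write in place. 4 ppages; refcounts: pp0:1 pp1:2 pp2:2 pp3:1
Op 5: read(P1, v2) -> 39. No state change.
Op 6: write(P1, v1, 193). refcount(pp1)=2>1 -> COPY to pp4. 5 ppages; refcounts: pp0:1 pp1:1 pp2:2 pp3:1 pp4:1

Answer: 1 1 2 1 1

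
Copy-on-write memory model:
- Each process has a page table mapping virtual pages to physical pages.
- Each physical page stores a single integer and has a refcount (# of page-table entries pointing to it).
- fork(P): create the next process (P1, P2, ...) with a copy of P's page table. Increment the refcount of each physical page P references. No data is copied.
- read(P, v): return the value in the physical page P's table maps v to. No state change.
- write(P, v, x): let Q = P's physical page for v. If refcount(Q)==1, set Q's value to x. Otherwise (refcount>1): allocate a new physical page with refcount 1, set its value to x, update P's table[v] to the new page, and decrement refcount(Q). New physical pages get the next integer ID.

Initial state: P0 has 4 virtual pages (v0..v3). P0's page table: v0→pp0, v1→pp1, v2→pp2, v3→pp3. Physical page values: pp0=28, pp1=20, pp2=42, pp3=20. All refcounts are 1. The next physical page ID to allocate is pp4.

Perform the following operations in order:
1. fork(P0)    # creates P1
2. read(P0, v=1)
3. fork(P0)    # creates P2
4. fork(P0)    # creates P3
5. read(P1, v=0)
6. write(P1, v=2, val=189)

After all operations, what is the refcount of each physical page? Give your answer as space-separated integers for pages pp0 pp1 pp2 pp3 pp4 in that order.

Answer: 4 4 3 4 1

Derivation:
Op 1: fork(P0) -> P1. 4 ppages; refcounts: pp0:2 pp1:2 pp2:2 pp3:2
Op 2: read(P0, v1) -> 20. No state change.
Op 3: fork(P0) -> P2. 4 ppages; refcounts: pp0:3 pp1:3 pp2:3 pp3:3
Op 4: fork(P0) -> P3. 4 ppages; refcounts: pp0:4 pp1:4 pp2:4 pp3:4
Op 5: read(P1, v0) -> 28. No state change.
Op 6: write(P1, v2, 189). refcount(pp2)=4>1 -> COPY to pp4. 5 ppages; refcounts: pp0:4 pp1:4 pp2:3 pp3:4 pp4:1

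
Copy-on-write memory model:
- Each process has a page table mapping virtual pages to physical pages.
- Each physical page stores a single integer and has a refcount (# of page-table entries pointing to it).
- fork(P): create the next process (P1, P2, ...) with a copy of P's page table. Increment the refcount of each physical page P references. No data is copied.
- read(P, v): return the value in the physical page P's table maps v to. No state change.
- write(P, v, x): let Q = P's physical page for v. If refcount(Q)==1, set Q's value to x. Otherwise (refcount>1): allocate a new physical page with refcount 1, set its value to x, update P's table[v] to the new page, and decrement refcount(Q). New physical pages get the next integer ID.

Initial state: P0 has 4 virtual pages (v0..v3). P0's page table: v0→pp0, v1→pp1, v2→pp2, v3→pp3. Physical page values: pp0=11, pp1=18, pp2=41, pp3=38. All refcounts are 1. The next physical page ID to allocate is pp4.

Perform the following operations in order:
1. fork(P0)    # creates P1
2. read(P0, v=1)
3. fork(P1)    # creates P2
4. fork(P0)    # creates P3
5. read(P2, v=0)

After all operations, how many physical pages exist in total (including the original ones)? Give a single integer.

Answer: 4

Derivation:
Op 1: fork(P0) -> P1. 4 ppages; refcounts: pp0:2 pp1:2 pp2:2 pp3:2
Op 2: read(P0, v1) -> 18. No state change.
Op 3: fork(P1) -> P2. 4 ppages; refcounts: pp0:3 pp1:3 pp2:3 pp3:3
Op 4: fork(P0) -> P3. 4 ppages; refcounts: pp0:4 pp1:4 pp2:4 pp3:4
Op 5: read(P2, v0) -> 11. No state change.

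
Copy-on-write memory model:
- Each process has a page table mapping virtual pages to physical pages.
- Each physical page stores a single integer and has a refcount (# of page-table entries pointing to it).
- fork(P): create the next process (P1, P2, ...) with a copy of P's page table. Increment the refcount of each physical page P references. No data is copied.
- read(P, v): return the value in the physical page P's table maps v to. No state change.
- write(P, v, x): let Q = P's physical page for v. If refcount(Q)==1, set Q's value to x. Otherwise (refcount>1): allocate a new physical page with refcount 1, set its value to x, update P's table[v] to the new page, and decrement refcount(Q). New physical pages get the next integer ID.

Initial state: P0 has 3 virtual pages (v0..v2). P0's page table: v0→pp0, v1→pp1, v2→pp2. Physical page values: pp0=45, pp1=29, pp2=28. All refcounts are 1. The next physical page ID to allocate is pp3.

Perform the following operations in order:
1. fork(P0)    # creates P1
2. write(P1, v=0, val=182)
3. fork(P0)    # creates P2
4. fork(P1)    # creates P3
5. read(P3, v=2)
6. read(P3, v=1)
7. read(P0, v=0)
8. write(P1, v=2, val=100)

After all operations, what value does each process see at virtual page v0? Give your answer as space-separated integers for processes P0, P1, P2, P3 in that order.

Op 1: fork(P0) -> P1. 3 ppages; refcounts: pp0:2 pp1:2 pp2:2
Op 2: write(P1, v0, 182). refcount(pp0)=2>1 -> COPY to pp3. 4 ppages; refcounts: pp0:1 pp1:2 pp2:2 pp3:1
Op 3: fork(P0) -> P2. 4 ppages; refcounts: pp0:2 pp1:3 pp2:3 pp3:1
Op 4: fork(P1) -> P3. 4 ppages; refcounts: pp0:2 pp1:4 pp2:4 pp3:2
Op 5: read(P3, v2) -> 28. No state change.
Op 6: read(P3, v1) -> 29. No state change.
Op 7: read(P0, v0) -> 45. No state change.
Op 8: write(P1, v2, 100). refcount(pp2)=4>1 -> COPY to pp4. 5 ppages; refcounts: pp0:2 pp1:4 pp2:3 pp3:2 pp4:1
P0: v0 -> pp0 = 45
P1: v0 -> pp3 = 182
P2: v0 -> pp0 = 45
P3: v0 -> pp3 = 182

Answer: 45 182 45 182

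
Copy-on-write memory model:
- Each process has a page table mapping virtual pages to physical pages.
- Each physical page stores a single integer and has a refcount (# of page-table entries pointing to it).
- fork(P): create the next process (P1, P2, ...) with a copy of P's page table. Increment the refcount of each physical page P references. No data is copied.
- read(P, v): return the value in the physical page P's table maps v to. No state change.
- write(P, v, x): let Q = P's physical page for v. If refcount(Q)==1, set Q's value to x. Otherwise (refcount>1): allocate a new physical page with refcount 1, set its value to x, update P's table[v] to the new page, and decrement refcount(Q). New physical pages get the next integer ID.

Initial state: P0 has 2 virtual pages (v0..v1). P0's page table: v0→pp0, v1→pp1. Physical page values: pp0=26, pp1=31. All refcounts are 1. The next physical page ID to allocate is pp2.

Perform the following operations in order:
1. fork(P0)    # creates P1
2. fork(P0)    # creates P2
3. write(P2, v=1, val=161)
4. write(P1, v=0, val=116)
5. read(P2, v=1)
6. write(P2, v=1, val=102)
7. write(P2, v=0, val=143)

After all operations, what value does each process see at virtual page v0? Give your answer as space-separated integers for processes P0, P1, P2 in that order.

Op 1: fork(P0) -> P1. 2 ppages; refcounts: pp0:2 pp1:2
Op 2: fork(P0) -> P2. 2 ppages; refcounts: pp0:3 pp1:3
Op 3: write(P2, v1, 161). refcount(pp1)=3>1 -> COPY to pp2. 3 ppages; refcounts: pp0:3 pp1:2 pp2:1
Op 4: write(P1, v0, 116). refcount(pp0)=3>1 -> COPY to pp3. 4 ppages; refcounts: pp0:2 pp1:2 pp2:1 pp3:1
Op 5: read(P2, v1) -> 161. No state change.
Op 6: write(P2, v1, 102). refcount(pp2)=1 -> write in place. 4 ppages; refcounts: pp0:2 pp1:2 pp2:1 pp3:1
Op 7: write(P2, v0, 143). refcount(pp0)=2>1 -> COPY to pp4. 5 ppages; refcounts: pp0:1 pp1:2 pp2:1 pp3:1 pp4:1
P0: v0 -> pp0 = 26
P1: v0 -> pp3 = 116
P2: v0 -> pp4 = 143

Answer: 26 116 143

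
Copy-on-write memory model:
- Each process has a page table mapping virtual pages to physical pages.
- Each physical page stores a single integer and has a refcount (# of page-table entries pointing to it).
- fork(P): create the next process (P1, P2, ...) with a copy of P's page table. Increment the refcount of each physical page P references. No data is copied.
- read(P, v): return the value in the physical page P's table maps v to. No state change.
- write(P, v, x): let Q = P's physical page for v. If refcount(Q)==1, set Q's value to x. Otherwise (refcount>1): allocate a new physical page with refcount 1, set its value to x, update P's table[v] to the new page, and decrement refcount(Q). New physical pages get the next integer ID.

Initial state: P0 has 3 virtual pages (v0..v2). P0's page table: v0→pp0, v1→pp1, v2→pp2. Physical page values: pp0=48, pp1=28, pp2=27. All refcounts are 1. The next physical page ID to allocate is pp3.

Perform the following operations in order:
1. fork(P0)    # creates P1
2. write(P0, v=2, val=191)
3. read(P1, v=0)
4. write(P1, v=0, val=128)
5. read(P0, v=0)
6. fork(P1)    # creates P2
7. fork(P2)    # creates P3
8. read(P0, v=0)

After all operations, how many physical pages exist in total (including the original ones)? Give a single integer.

Answer: 5

Derivation:
Op 1: fork(P0) -> P1. 3 ppages; refcounts: pp0:2 pp1:2 pp2:2
Op 2: write(P0, v2, 191). refcount(pp2)=2>1 -> COPY to pp3. 4 ppages; refcounts: pp0:2 pp1:2 pp2:1 pp3:1
Op 3: read(P1, v0) -> 48. No state change.
Op 4: write(P1, v0, 128). refcount(pp0)=2>1 -> COPY to pp4. 5 ppages; refcounts: pp0:1 pp1:2 pp2:1 pp3:1 pp4:1
Op 5: read(P0, v0) -> 48. No state change.
Op 6: fork(P1) -> P2. 5 ppages; refcounts: pp0:1 pp1:3 pp2:2 pp3:1 pp4:2
Op 7: fork(P2) -> P3. 5 ppages; refcounts: pp0:1 pp1:4 pp2:3 pp3:1 pp4:3
Op 8: read(P0, v0) -> 48. No state change.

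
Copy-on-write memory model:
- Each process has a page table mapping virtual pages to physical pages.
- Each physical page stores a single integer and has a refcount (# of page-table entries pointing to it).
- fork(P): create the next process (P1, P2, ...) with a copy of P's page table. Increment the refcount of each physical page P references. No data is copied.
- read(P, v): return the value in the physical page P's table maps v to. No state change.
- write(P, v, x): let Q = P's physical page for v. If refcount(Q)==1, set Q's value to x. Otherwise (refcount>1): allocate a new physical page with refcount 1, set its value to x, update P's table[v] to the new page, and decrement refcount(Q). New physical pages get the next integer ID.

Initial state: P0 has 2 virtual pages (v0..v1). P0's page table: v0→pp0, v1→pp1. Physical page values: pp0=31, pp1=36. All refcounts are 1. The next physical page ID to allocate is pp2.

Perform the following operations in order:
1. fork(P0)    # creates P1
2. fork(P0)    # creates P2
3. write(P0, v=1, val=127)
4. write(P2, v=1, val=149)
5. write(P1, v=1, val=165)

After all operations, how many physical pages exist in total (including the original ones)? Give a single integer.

Op 1: fork(P0) -> P1. 2 ppages; refcounts: pp0:2 pp1:2
Op 2: fork(P0) -> P2. 2 ppages; refcounts: pp0:3 pp1:3
Op 3: write(P0, v1, 127). refcount(pp1)=3>1 -> COPY to pp2. 3 ppages; refcounts: pp0:3 pp1:2 pp2:1
Op 4: write(P2, v1, 149). refcount(pp1)=2>1 -> COPY to pp3. 4 ppages; refcounts: pp0:3 pp1:1 pp2:1 pp3:1
Op 5: write(P1, v1, 165). refcount(pp1)=1 -> write in place. 4 ppages; refcounts: pp0:3 pp1:1 pp2:1 pp3:1

Answer: 4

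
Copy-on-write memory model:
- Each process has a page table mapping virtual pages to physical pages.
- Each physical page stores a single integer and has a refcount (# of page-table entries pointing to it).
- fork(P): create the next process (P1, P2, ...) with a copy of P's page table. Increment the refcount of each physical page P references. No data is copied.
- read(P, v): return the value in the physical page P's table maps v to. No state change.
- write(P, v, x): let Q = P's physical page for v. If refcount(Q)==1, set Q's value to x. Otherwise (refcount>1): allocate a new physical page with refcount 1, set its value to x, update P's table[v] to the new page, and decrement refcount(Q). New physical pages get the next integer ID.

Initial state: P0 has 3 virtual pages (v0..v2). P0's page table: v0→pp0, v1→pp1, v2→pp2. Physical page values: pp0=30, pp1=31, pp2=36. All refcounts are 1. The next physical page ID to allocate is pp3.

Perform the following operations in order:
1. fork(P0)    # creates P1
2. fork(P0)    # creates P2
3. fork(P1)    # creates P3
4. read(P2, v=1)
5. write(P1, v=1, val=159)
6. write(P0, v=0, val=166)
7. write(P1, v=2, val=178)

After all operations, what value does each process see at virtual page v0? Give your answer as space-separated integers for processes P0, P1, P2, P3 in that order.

Op 1: fork(P0) -> P1. 3 ppages; refcounts: pp0:2 pp1:2 pp2:2
Op 2: fork(P0) -> P2. 3 ppages; refcounts: pp0:3 pp1:3 pp2:3
Op 3: fork(P1) -> P3. 3 ppages; refcounts: pp0:4 pp1:4 pp2:4
Op 4: read(P2, v1) -> 31. No state change.
Op 5: write(P1, v1, 159). refcount(pp1)=4>1 -> COPY to pp3. 4 ppages; refcounts: pp0:4 pp1:3 pp2:4 pp3:1
Op 6: write(P0, v0, 166). refcount(pp0)=4>1 -> COPY to pp4. 5 ppages; refcounts: pp0:3 pp1:3 pp2:4 pp3:1 pp4:1
Op 7: write(P1, v2, 178). refcount(pp2)=4>1 -> COPY to pp5. 6 ppages; refcounts: pp0:3 pp1:3 pp2:3 pp3:1 pp4:1 pp5:1
P0: v0 -> pp4 = 166
P1: v0 -> pp0 = 30
P2: v0 -> pp0 = 30
P3: v0 -> pp0 = 30

Answer: 166 30 30 30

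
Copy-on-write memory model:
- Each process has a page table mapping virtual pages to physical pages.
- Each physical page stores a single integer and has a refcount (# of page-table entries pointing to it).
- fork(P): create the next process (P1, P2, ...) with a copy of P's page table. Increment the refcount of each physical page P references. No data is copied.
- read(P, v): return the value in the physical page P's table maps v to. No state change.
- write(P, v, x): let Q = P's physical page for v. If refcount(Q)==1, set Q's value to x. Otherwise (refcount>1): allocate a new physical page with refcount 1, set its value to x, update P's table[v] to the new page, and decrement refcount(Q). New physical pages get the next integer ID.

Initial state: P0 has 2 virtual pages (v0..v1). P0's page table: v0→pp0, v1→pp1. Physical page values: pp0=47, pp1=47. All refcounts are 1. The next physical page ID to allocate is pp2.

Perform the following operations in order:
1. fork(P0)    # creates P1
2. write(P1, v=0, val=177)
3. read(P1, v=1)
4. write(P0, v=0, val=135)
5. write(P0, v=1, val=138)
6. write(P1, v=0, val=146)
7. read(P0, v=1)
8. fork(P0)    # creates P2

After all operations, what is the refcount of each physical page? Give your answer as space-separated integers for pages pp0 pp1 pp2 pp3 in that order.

Op 1: fork(P0) -> P1. 2 ppages; refcounts: pp0:2 pp1:2
Op 2: write(P1, v0, 177). refcount(pp0)=2>1 -> COPY to pp2. 3 ppages; refcounts: pp0:1 pp1:2 pp2:1
Op 3: read(P1, v1) -> 47. No state change.
Op 4: write(P0, v0, 135). refcount(pp0)=1 -> write in place. 3 ppages; refcounts: pp0:1 pp1:2 pp2:1
Op 5: write(P0, v1, 138). refcount(pp1)=2>1 -> COPY to pp3. 4 ppages; refcounts: pp0:1 pp1:1 pp2:1 pp3:1
Op 6: write(P1, v0, 146). refcount(pp2)=1 -> write in place. 4 ppages; refcounts: pp0:1 pp1:1 pp2:1 pp3:1
Op 7: read(P0, v1) -> 138. No state change.
Op 8: fork(P0) -> P2. 4 ppages; refcounts: pp0:2 pp1:1 pp2:1 pp3:2

Answer: 2 1 1 2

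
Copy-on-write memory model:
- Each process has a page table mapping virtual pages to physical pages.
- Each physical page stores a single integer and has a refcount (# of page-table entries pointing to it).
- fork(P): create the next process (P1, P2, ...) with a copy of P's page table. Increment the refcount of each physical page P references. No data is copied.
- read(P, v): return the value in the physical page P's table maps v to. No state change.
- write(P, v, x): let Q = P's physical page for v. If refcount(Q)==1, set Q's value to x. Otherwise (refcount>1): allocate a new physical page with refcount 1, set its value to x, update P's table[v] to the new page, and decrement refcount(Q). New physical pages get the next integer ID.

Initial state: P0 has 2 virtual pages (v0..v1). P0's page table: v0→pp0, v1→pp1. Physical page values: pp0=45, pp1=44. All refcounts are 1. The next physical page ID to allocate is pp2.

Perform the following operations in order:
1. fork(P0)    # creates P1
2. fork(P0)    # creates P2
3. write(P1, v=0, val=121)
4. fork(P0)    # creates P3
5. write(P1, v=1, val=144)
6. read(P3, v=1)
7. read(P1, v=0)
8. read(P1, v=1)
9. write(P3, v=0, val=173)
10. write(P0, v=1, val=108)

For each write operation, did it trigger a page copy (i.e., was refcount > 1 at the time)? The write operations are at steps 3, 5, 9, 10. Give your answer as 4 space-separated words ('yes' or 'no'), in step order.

Op 1: fork(P0) -> P1. 2 ppages; refcounts: pp0:2 pp1:2
Op 2: fork(P0) -> P2. 2 ppages; refcounts: pp0:3 pp1:3
Op 3: write(P1, v0, 121). refcount(pp0)=3>1 -> COPY to pp2. 3 ppages; refcounts: pp0:2 pp1:3 pp2:1
Op 4: fork(P0) -> P3. 3 ppages; refcounts: pp0:3 pp1:4 pp2:1
Op 5: write(P1, v1, 144). refcount(pp1)=4>1 -> COPY to pp3. 4 ppages; refcounts: pp0:3 pp1:3 pp2:1 pp3:1
Op 6: read(P3, v1) -> 44. No state change.
Op 7: read(P1, v0) -> 121. No state change.
Op 8: read(P1, v1) -> 144. No state change.
Op 9: write(P3, v0, 173). refcount(pp0)=3>1 -> COPY to pp4. 5 ppages; refcounts: pp0:2 pp1:3 pp2:1 pp3:1 pp4:1
Op 10: write(P0, v1, 108). refcount(pp1)=3>1 -> COPY to pp5. 6 ppages; refcounts: pp0:2 pp1:2 pp2:1 pp3:1 pp4:1 pp5:1

yes yes yes yes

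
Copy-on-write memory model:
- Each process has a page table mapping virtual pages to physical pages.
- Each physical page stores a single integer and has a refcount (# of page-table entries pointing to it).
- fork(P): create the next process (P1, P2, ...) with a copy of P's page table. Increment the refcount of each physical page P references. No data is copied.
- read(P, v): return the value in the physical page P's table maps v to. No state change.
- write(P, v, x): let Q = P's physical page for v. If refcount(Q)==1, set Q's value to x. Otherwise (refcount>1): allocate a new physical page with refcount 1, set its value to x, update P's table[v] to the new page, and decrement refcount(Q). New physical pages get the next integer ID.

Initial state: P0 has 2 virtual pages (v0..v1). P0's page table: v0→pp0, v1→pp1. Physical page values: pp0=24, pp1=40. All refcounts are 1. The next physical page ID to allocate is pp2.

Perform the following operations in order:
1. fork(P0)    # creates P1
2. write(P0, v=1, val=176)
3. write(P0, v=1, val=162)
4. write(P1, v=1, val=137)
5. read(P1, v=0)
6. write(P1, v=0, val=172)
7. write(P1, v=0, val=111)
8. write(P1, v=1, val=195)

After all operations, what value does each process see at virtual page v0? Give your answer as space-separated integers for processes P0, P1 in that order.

Op 1: fork(P0) -> P1. 2 ppages; refcounts: pp0:2 pp1:2
Op 2: write(P0, v1, 176). refcount(pp1)=2>1 -> COPY to pp2. 3 ppages; refcounts: pp0:2 pp1:1 pp2:1
Op 3: write(P0, v1, 162). refcount(pp2)=1 -> write in place. 3 ppages; refcounts: pp0:2 pp1:1 pp2:1
Op 4: write(P1, v1, 137). refcount(pp1)=1 -> write in place. 3 ppages; refcounts: pp0:2 pp1:1 pp2:1
Op 5: read(P1, v0) -> 24. No state change.
Op 6: write(P1, v0, 172). refcount(pp0)=2>1 -> COPY to pp3. 4 ppages; refcounts: pp0:1 pp1:1 pp2:1 pp3:1
Op 7: write(P1, v0, 111). refcount(pp3)=1 -> write in place. 4 ppages; refcounts: pp0:1 pp1:1 pp2:1 pp3:1
Op 8: write(P1, v1, 195). refcount(pp1)=1 -> write in place. 4 ppages; refcounts: pp0:1 pp1:1 pp2:1 pp3:1
P0: v0 -> pp0 = 24
P1: v0 -> pp3 = 111

Answer: 24 111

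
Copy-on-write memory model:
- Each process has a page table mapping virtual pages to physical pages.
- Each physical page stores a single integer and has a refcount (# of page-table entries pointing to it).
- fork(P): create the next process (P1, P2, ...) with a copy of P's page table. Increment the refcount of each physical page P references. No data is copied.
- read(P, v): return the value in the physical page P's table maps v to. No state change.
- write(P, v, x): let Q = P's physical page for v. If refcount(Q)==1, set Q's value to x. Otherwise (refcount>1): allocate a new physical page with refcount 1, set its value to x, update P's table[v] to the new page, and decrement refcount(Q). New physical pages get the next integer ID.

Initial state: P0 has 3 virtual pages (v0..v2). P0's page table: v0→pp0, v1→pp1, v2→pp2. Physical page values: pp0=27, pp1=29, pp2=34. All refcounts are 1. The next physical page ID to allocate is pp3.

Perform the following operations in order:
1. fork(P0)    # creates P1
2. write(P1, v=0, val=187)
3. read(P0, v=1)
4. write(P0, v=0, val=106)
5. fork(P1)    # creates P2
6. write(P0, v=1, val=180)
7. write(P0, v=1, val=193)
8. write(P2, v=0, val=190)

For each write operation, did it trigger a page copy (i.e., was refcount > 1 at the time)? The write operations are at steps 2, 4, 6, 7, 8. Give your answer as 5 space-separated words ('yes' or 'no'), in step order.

Op 1: fork(P0) -> P1. 3 ppages; refcounts: pp0:2 pp1:2 pp2:2
Op 2: write(P1, v0, 187). refcount(pp0)=2>1 -> COPY to pp3. 4 ppages; refcounts: pp0:1 pp1:2 pp2:2 pp3:1
Op 3: read(P0, v1) -> 29. No state change.
Op 4: write(P0, v0, 106). refcount(pp0)=1 -> write in place. 4 ppages; refcounts: pp0:1 pp1:2 pp2:2 pp3:1
Op 5: fork(P1) -> P2. 4 ppages; refcounts: pp0:1 pp1:3 pp2:3 pp3:2
Op 6: write(P0, v1, 180). refcount(pp1)=3>1 -> COPY to pp4. 5 ppages; refcounts: pp0:1 pp1:2 pp2:3 pp3:2 pp4:1
Op 7: write(P0, v1, 193). refcount(pp4)=1 -> write in place. 5 ppages; refcounts: pp0:1 pp1:2 pp2:3 pp3:2 pp4:1
Op 8: write(P2, v0, 190). refcount(pp3)=2>1 -> COPY to pp5. 6 ppages; refcounts: pp0:1 pp1:2 pp2:3 pp3:1 pp4:1 pp5:1

yes no yes no yes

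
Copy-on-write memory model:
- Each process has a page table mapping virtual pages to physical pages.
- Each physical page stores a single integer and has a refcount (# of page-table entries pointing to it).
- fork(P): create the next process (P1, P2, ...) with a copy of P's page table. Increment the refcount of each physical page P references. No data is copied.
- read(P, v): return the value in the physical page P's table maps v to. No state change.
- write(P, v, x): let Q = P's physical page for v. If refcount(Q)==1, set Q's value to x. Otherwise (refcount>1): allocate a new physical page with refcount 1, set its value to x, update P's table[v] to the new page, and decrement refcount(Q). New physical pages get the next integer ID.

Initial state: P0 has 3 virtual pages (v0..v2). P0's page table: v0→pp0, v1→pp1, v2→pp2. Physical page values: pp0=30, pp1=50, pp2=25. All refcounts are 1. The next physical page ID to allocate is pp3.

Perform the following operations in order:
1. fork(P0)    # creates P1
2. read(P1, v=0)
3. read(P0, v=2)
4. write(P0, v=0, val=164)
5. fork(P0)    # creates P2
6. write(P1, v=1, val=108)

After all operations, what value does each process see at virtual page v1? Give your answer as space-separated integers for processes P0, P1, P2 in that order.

Answer: 50 108 50

Derivation:
Op 1: fork(P0) -> P1. 3 ppages; refcounts: pp0:2 pp1:2 pp2:2
Op 2: read(P1, v0) -> 30. No state change.
Op 3: read(P0, v2) -> 25. No state change.
Op 4: write(P0, v0, 164). refcount(pp0)=2>1 -> COPY to pp3. 4 ppages; refcounts: pp0:1 pp1:2 pp2:2 pp3:1
Op 5: fork(P0) -> P2. 4 ppages; refcounts: pp0:1 pp1:3 pp2:3 pp3:2
Op 6: write(P1, v1, 108). refcount(pp1)=3>1 -> COPY to pp4. 5 ppages; refcounts: pp0:1 pp1:2 pp2:3 pp3:2 pp4:1
P0: v1 -> pp1 = 50
P1: v1 -> pp4 = 108
P2: v1 -> pp1 = 50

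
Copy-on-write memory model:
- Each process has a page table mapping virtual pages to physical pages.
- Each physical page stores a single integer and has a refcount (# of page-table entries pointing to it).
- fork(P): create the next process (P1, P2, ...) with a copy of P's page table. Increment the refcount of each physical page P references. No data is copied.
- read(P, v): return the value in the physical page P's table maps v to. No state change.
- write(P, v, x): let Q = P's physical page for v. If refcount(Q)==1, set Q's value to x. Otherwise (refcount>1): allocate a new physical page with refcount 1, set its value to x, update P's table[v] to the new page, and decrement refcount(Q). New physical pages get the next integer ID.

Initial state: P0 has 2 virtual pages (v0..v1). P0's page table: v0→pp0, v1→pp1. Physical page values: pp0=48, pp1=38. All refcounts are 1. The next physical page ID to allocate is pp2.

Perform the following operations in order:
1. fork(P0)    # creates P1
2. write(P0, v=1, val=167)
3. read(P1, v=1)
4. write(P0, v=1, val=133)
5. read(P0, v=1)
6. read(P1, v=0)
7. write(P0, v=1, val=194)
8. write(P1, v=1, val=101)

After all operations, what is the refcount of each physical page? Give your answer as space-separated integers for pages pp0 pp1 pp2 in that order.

Answer: 2 1 1

Derivation:
Op 1: fork(P0) -> P1. 2 ppages; refcounts: pp0:2 pp1:2
Op 2: write(P0, v1, 167). refcount(pp1)=2>1 -> COPY to pp2. 3 ppages; refcounts: pp0:2 pp1:1 pp2:1
Op 3: read(P1, v1) -> 38. No state change.
Op 4: write(P0, v1, 133). refcount(pp2)=1 -> write in place. 3 ppages; refcounts: pp0:2 pp1:1 pp2:1
Op 5: read(P0, v1) -> 133. No state change.
Op 6: read(P1, v0) -> 48. No state change.
Op 7: write(P0, v1, 194). refcount(pp2)=1 -> write in place. 3 ppages; refcounts: pp0:2 pp1:1 pp2:1
Op 8: write(P1, v1, 101). refcount(pp1)=1 -> write in place. 3 ppages; refcounts: pp0:2 pp1:1 pp2:1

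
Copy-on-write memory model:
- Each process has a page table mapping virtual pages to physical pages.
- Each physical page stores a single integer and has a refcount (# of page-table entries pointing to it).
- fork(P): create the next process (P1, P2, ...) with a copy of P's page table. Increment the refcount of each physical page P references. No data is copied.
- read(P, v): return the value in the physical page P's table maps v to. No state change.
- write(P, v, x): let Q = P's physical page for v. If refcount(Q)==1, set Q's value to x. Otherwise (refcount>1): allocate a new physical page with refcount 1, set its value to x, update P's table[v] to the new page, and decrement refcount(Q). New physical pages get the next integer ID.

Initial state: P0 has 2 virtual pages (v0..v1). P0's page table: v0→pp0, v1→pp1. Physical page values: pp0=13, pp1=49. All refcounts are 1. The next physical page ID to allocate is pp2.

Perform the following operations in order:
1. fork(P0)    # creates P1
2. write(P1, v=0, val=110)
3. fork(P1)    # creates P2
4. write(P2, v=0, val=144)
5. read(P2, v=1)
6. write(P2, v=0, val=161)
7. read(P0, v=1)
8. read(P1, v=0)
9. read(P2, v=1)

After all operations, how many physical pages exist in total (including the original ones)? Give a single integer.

Op 1: fork(P0) -> P1. 2 ppages; refcounts: pp0:2 pp1:2
Op 2: write(P1, v0, 110). refcount(pp0)=2>1 -> COPY to pp2. 3 ppages; refcounts: pp0:1 pp1:2 pp2:1
Op 3: fork(P1) -> P2. 3 ppages; refcounts: pp0:1 pp1:3 pp2:2
Op 4: write(P2, v0, 144). refcount(pp2)=2>1 -> COPY to pp3. 4 ppages; refcounts: pp0:1 pp1:3 pp2:1 pp3:1
Op 5: read(P2, v1) -> 49. No state change.
Op 6: write(P2, v0, 161). refcount(pp3)=1 -> write in place. 4 ppages; refcounts: pp0:1 pp1:3 pp2:1 pp3:1
Op 7: read(P0, v1) -> 49. No state change.
Op 8: read(P1, v0) -> 110. No state change.
Op 9: read(P2, v1) -> 49. No state change.

Answer: 4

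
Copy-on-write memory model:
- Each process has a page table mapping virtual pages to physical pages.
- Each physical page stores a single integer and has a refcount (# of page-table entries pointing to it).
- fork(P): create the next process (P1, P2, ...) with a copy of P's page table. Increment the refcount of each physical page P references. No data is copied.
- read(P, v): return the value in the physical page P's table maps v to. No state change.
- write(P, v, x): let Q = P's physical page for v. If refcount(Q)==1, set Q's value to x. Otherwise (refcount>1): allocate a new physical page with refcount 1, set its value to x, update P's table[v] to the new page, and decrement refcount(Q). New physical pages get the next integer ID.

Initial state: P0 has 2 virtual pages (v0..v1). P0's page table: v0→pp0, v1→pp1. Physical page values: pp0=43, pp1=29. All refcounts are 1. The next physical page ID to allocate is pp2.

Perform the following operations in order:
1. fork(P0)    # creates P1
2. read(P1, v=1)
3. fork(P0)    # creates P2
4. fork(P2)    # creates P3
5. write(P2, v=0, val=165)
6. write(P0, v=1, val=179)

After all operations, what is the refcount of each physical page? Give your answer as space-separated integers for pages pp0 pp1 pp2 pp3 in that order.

Answer: 3 3 1 1

Derivation:
Op 1: fork(P0) -> P1. 2 ppages; refcounts: pp0:2 pp1:2
Op 2: read(P1, v1) -> 29. No state change.
Op 3: fork(P0) -> P2. 2 ppages; refcounts: pp0:3 pp1:3
Op 4: fork(P2) -> P3. 2 ppages; refcounts: pp0:4 pp1:4
Op 5: write(P2, v0, 165). refcount(pp0)=4>1 -> COPY to pp2. 3 ppages; refcounts: pp0:3 pp1:4 pp2:1
Op 6: write(P0, v1, 179). refcount(pp1)=4>1 -> COPY to pp3. 4 ppages; refcounts: pp0:3 pp1:3 pp2:1 pp3:1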